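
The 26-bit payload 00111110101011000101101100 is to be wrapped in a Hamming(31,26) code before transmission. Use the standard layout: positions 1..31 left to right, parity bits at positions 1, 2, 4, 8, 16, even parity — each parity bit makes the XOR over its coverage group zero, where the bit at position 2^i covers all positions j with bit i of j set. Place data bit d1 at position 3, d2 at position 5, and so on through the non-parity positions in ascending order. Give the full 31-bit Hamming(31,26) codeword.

1101011111101011011000101101100

Place data bits at non-power-of-two positions: b3=0, b5=0, b6=1, b7=1, b9=1, b10=1, b11=1, b12=0, b13=1, b14=0, b15=1, b17=0, b18=1, b19=1, b20=0, b21=0, b22=0, b23=1, b24=0, b25=1, b26=1, b27=0, b28=1, b29=1, b30=0, b31=0.
p1 = XOR of data positions {3,5,7,9,11,13,15,17,19,21,23,25,27,29,31} = 0⊕0⊕1⊕1⊕1⊕1⊕1⊕0⊕1⊕0⊕1⊕1⊕0⊕1⊕0 = 1
p2 = XOR of data positions {3,6,7,10,11,14,15,18,19,22,23,26,27,30,31} = 0⊕1⊕1⊕1⊕1⊕0⊕1⊕1⊕1⊕0⊕1⊕1⊕0⊕0⊕0 = 1
p4 = XOR of data positions {5,6,7,12,13,14,15,20,21,22,23,28,29,30,31} = 0⊕1⊕1⊕0⊕1⊕0⊕1⊕0⊕0⊕0⊕1⊕1⊕1⊕0⊕0 = 1
p8 = XOR of data positions {9,10,11,12,13,14,15,24,25,26,27,28,29,30,31} = 1⊕1⊕1⊕0⊕1⊕0⊕1⊕0⊕1⊕1⊕0⊕1⊕1⊕0⊕0 = 1
p16 = XOR of data positions {17,18,19,20,21,22,23,24,25,26,27,28,29,30,31} = 0⊕1⊕1⊕0⊕0⊕0⊕1⊕0⊕1⊕1⊕0⊕1⊕1⊕0⊕0 = 1
Codeword b1..b31 = 1101011111101011011000101101100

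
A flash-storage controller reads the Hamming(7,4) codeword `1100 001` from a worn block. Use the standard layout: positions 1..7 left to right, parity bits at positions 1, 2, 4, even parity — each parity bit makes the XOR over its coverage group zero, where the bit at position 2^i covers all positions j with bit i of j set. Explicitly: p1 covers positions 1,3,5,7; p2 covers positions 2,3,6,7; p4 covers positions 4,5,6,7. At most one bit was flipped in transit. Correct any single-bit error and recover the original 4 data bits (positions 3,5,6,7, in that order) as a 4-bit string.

s1: b1⊕b3⊕b5⊕b7 = 1⊕0⊕0⊕1 = 0
s2: b2⊕b3⊕b6⊕b7 = 1⊕0⊕0⊕1 = 0
s4: b4⊕b5⊕b6⊕b7 = 0⊕0⊕0⊕1 = 1
Syndrome (s4...s1) = 100 → position 4.
Flip bit 4: corrected codeword = 1101001
Data bits at positions 3,5,6,7: 0001

0001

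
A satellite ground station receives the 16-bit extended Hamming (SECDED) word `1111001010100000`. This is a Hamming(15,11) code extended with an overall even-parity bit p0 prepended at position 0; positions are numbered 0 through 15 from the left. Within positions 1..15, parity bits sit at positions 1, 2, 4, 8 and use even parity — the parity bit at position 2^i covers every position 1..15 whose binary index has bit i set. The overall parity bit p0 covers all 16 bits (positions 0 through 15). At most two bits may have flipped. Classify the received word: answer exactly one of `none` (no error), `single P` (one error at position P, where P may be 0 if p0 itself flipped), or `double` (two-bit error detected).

single 4

s1: b1⊕b3⊕b5⊕b7⊕b9⊕b11⊕b13⊕b15 = 1⊕1⊕0⊕0⊕0⊕0⊕0⊕0 = 0
s2: b2⊕b3⊕b6⊕b7⊕b10⊕b11⊕b14⊕b15 = 1⊕1⊕1⊕0⊕1⊕0⊕0⊕0 = 0
s4: b4⊕b5⊕b6⊕b7⊕b12⊕b13⊕b14⊕b15 = 0⊕0⊕1⊕0⊕0⊕0⊕0⊕0 = 1
s8: b8⊕b9⊕b10⊕b11⊕b12⊕b13⊕b14⊕b15 = 1⊕0⊕1⊕0⊕0⊕0⊕0⊕0 = 0
Syndrome (s8...s1) = 0100 → position 4.
Overall parity (XOR of all 16 bits, including p0): 1⊕1⊕1⊕1⊕0⊕0⊕1⊕0⊕1⊕0⊕1⊕0⊕0⊕0⊕0⊕0 = 1
Overall=1, syndrome position=4 → single-bit error at position 4.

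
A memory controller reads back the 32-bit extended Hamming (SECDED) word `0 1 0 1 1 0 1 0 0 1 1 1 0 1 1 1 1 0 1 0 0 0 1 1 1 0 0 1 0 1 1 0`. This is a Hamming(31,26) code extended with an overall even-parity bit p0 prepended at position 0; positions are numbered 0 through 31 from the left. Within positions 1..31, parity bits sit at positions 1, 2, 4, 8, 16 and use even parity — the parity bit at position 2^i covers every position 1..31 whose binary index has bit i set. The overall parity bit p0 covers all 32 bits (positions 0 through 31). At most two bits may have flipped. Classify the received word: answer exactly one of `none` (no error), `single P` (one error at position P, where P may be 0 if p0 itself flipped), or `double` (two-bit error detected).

s1: b1⊕b3⊕b5⊕b7⊕b9⊕b11⊕b13⊕b15⊕b17⊕b19⊕b21⊕b23⊕b25⊕b27⊕b29⊕b31 = 1⊕1⊕0⊕0⊕1⊕1⊕1⊕1⊕0⊕0⊕0⊕1⊕0⊕1⊕1⊕0 = 1
s2: b2⊕b3⊕b6⊕b7⊕b10⊕b11⊕b14⊕b15⊕b18⊕b19⊕b22⊕b23⊕b26⊕b27⊕b30⊕b31 = 0⊕1⊕1⊕0⊕1⊕1⊕1⊕1⊕1⊕0⊕1⊕1⊕0⊕1⊕1⊕0 = 1
s4: b4⊕b5⊕b6⊕b7⊕b12⊕b13⊕b14⊕b15⊕b20⊕b21⊕b22⊕b23⊕b28⊕b29⊕b30⊕b31 = 1⊕0⊕1⊕0⊕0⊕1⊕1⊕1⊕0⊕0⊕1⊕1⊕0⊕1⊕1⊕0 = 1
s8: b8⊕b9⊕b10⊕b11⊕b12⊕b13⊕b14⊕b15⊕b24⊕b25⊕b26⊕b27⊕b28⊕b29⊕b30⊕b31 = 0⊕1⊕1⊕1⊕0⊕1⊕1⊕1⊕1⊕0⊕0⊕1⊕0⊕1⊕1⊕0 = 0
s16: b16⊕b17⊕b18⊕b19⊕b20⊕b21⊕b22⊕b23⊕b24⊕b25⊕b26⊕b27⊕b28⊕b29⊕b30⊕b31 = 1⊕0⊕1⊕0⊕0⊕0⊕1⊕1⊕1⊕0⊕0⊕1⊕0⊕1⊕1⊕0 = 0
Syndrome (s16...s1) = 00111 → position 7.
Overall parity (XOR of all 32 bits, including p0): 0⊕1⊕0⊕1⊕1⊕0⊕1⊕0⊕0⊕1⊕1⊕1⊕0⊕1⊕1⊕1⊕1⊕0⊕1⊕0⊕0⊕0⊕1⊕1⊕1⊕0⊕0⊕1⊕0⊕1⊕1⊕0 = 0
Overall=0, syndrome position=7 → double-bit error detected (uncorrectable).

double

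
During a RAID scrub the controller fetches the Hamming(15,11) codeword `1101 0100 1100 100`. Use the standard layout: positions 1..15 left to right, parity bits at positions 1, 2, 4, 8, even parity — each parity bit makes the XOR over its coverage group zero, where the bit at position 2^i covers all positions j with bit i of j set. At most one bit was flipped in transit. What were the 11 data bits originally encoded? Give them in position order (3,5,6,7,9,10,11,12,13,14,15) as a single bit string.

00101100101

s1: b1⊕b3⊕b5⊕b7⊕b9⊕b11⊕b13⊕b15 = 1⊕0⊕0⊕0⊕1⊕0⊕1⊕0 = 1
s2: b2⊕b3⊕b6⊕b7⊕b10⊕b11⊕b14⊕b15 = 1⊕0⊕1⊕0⊕1⊕0⊕0⊕0 = 1
s4: b4⊕b5⊕b6⊕b7⊕b12⊕b13⊕b14⊕b15 = 1⊕0⊕1⊕0⊕0⊕1⊕0⊕0 = 1
s8: b8⊕b9⊕b10⊕b11⊕b12⊕b13⊕b14⊕b15 = 0⊕1⊕1⊕0⊕0⊕1⊕0⊕0 = 1
Syndrome (s8...s1) = 1111 → position 15.
Flip bit 15: corrected codeword = 110101001100101
Data bits at positions 3,5,6,7,9,10,11,12,13,14,15: 00101100101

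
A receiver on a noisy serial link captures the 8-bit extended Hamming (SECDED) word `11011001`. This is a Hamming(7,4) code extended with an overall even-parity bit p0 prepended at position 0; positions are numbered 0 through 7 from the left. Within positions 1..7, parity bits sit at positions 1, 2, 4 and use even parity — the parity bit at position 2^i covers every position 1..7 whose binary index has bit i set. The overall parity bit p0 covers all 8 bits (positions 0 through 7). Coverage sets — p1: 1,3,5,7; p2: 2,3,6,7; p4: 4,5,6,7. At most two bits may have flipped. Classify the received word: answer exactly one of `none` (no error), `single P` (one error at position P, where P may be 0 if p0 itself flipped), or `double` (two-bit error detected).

single 1

s1: b1⊕b3⊕b5⊕b7 = 1⊕1⊕0⊕1 = 1
s2: b2⊕b3⊕b6⊕b7 = 0⊕1⊕0⊕1 = 0
s4: b4⊕b5⊕b6⊕b7 = 1⊕0⊕0⊕1 = 0
Syndrome (s4...s1) = 001 → position 1.
Overall parity (XOR of all 8 bits, including p0): 1⊕1⊕0⊕1⊕1⊕0⊕0⊕1 = 1
Overall=1, syndrome position=1 → single-bit error at position 1.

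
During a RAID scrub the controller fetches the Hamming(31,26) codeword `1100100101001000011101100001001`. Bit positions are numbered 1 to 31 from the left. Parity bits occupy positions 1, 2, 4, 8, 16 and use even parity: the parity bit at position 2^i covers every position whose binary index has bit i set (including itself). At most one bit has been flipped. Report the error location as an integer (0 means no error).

s1: b1⊕b3⊕b5⊕b7⊕b9⊕b11⊕b13⊕b15⊕b17⊕b19⊕b21⊕b23⊕b25⊕b27⊕b29⊕b31 = 1⊕0⊕1⊕0⊕0⊕0⊕1⊕0⊕0⊕1⊕0⊕1⊕0⊕0⊕0⊕1 = 0
s2: b2⊕b3⊕b6⊕b7⊕b10⊕b11⊕b14⊕b15⊕b18⊕b19⊕b22⊕b23⊕b26⊕b27⊕b30⊕b31 = 1⊕0⊕0⊕0⊕1⊕0⊕0⊕0⊕1⊕1⊕1⊕1⊕0⊕0⊕0⊕1 = 1
s4: b4⊕b5⊕b6⊕b7⊕b12⊕b13⊕b14⊕b15⊕b20⊕b21⊕b22⊕b23⊕b28⊕b29⊕b30⊕b31 = 0⊕1⊕0⊕0⊕0⊕1⊕0⊕0⊕1⊕0⊕1⊕1⊕1⊕0⊕0⊕1 = 1
s8: b8⊕b9⊕b10⊕b11⊕b12⊕b13⊕b14⊕b15⊕b24⊕b25⊕b26⊕b27⊕b28⊕b29⊕b30⊕b31 = 1⊕0⊕1⊕0⊕0⊕1⊕0⊕0⊕0⊕0⊕0⊕0⊕1⊕0⊕0⊕1 = 1
s16: b16⊕b17⊕b18⊕b19⊕b20⊕b21⊕b22⊕b23⊕b24⊕b25⊕b26⊕b27⊕b28⊕b29⊕b30⊕b31 = 0⊕0⊕1⊕1⊕1⊕0⊕1⊕1⊕0⊕0⊕0⊕0⊕1⊕0⊕0⊕1 = 1
Syndrome (s16...s1) = 11110 → position 30.

30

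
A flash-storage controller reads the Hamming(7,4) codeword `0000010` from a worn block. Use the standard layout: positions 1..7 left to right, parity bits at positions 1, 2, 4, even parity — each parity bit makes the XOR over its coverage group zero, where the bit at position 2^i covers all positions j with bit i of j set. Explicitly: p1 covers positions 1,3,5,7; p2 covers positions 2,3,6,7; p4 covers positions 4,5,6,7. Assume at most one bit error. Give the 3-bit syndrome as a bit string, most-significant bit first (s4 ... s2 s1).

s1: b1⊕b3⊕b5⊕b7 = 0⊕0⊕0⊕0 = 0
s2: b2⊕b3⊕b6⊕b7 = 0⊕0⊕1⊕0 = 1
s4: b4⊕b5⊕b6⊕b7 = 0⊕0⊕1⊕0 = 1
Syndrome (s4...s1) = 110 → position 6.

110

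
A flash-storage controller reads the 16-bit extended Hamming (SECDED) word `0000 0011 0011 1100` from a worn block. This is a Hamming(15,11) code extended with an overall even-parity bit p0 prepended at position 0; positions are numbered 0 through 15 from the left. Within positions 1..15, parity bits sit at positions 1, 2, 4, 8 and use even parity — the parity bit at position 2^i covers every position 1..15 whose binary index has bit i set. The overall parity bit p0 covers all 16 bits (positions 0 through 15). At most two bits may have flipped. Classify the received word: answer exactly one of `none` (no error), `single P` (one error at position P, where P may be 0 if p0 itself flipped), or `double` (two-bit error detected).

s1: b1⊕b3⊕b5⊕b7⊕b9⊕b11⊕b13⊕b15 = 0⊕0⊕0⊕1⊕0⊕1⊕1⊕0 = 1
s2: b2⊕b3⊕b6⊕b7⊕b10⊕b11⊕b14⊕b15 = 0⊕0⊕1⊕1⊕1⊕1⊕0⊕0 = 0
s4: b4⊕b5⊕b6⊕b7⊕b12⊕b13⊕b14⊕b15 = 0⊕0⊕1⊕1⊕1⊕1⊕0⊕0 = 0
s8: b8⊕b9⊕b10⊕b11⊕b12⊕b13⊕b14⊕b15 = 0⊕0⊕1⊕1⊕1⊕1⊕0⊕0 = 0
Syndrome (s8...s1) = 0001 → position 1.
Overall parity (XOR of all 16 bits, including p0): 0⊕0⊕0⊕0⊕0⊕0⊕1⊕1⊕0⊕0⊕1⊕1⊕1⊕1⊕0⊕0 = 0
Overall=0, syndrome position=1 → double-bit error detected (uncorrectable).

double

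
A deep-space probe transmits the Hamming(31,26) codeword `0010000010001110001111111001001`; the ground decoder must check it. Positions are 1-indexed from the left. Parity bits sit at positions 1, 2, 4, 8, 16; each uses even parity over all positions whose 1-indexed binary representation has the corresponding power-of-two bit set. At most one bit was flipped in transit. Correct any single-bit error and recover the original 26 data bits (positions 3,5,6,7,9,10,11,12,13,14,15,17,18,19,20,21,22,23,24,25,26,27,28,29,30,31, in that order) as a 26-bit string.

s1: b1⊕b3⊕b5⊕b7⊕b9⊕b11⊕b13⊕b15⊕b17⊕b19⊕b21⊕b23⊕b25⊕b27⊕b29⊕b31 = 0⊕1⊕0⊕0⊕1⊕0⊕1⊕1⊕0⊕1⊕1⊕1⊕1⊕0⊕0⊕1 = 1
s2: b2⊕b3⊕b6⊕b7⊕b10⊕b11⊕b14⊕b15⊕b18⊕b19⊕b22⊕b23⊕b26⊕b27⊕b30⊕b31 = 0⊕1⊕0⊕0⊕0⊕0⊕1⊕1⊕0⊕1⊕1⊕1⊕0⊕0⊕0⊕1 = 1
s4: b4⊕b5⊕b6⊕b7⊕b12⊕b13⊕b14⊕b15⊕b20⊕b21⊕b22⊕b23⊕b28⊕b29⊕b30⊕b31 = 0⊕0⊕0⊕0⊕0⊕1⊕1⊕1⊕1⊕1⊕1⊕1⊕1⊕0⊕0⊕1 = 1
s8: b8⊕b9⊕b10⊕b11⊕b12⊕b13⊕b14⊕b15⊕b24⊕b25⊕b26⊕b27⊕b28⊕b29⊕b30⊕b31 = 0⊕1⊕0⊕0⊕0⊕1⊕1⊕1⊕1⊕1⊕0⊕0⊕1⊕0⊕0⊕1 = 0
s16: b16⊕b17⊕b18⊕b19⊕b20⊕b21⊕b22⊕b23⊕b24⊕b25⊕b26⊕b27⊕b28⊕b29⊕b30⊕b31 = 0⊕0⊕0⊕1⊕1⊕1⊕1⊕1⊕1⊕1⊕0⊕0⊕1⊕0⊕0⊕1 = 1
Syndrome (s16...s1) = 10111 → position 23.
Flip bit 23: corrected codeword = 0010000010001110001111011001001
Data bits at positions 3,5,6,7,9,10,11,12,13,14,15,17,18,19,20,21,22,23,24,25,26,27,28,29,30,31: 10001000111001111011001001

10001000111001111011001001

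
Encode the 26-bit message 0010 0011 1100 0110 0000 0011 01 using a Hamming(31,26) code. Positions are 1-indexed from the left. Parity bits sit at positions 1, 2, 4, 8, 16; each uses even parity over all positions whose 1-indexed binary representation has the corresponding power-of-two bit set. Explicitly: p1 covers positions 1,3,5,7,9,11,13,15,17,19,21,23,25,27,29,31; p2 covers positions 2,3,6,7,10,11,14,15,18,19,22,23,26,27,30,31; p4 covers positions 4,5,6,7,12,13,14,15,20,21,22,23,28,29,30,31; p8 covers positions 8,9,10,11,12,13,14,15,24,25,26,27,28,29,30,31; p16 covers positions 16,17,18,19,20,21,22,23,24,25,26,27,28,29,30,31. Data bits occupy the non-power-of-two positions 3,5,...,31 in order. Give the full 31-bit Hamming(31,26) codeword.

1100010100111101001100000001101

Place data bits at non-power-of-two positions: b3=0, b5=0, b6=1, b7=0, b9=0, b10=0, b11=1, b12=1, b13=1, b14=1, b15=0, b17=0, b18=0, b19=1, b20=1, b21=0, b22=0, b23=0, b24=0, b25=0, b26=0, b27=0, b28=1, b29=1, b30=0, b31=1.
p1 = XOR of data positions {3,5,7,9,11,13,15,17,19,21,23,25,27,29,31} = 0⊕0⊕0⊕0⊕1⊕1⊕0⊕0⊕1⊕0⊕0⊕0⊕0⊕1⊕1 = 1
p2 = XOR of data positions {3,6,7,10,11,14,15,18,19,22,23,26,27,30,31} = 0⊕1⊕0⊕0⊕1⊕1⊕0⊕0⊕1⊕0⊕0⊕0⊕0⊕0⊕1 = 1
p4 = XOR of data positions {5,6,7,12,13,14,15,20,21,22,23,28,29,30,31} = 0⊕1⊕0⊕1⊕1⊕1⊕0⊕1⊕0⊕0⊕0⊕1⊕1⊕0⊕1 = 0
p8 = XOR of data positions {9,10,11,12,13,14,15,24,25,26,27,28,29,30,31} = 0⊕0⊕1⊕1⊕1⊕1⊕0⊕0⊕0⊕0⊕0⊕1⊕1⊕0⊕1 = 1
p16 = XOR of data positions {17,18,19,20,21,22,23,24,25,26,27,28,29,30,31} = 0⊕0⊕1⊕1⊕0⊕0⊕0⊕0⊕0⊕0⊕0⊕1⊕1⊕0⊕1 = 1
Codeword b1..b31 = 1100010100111101001100000001101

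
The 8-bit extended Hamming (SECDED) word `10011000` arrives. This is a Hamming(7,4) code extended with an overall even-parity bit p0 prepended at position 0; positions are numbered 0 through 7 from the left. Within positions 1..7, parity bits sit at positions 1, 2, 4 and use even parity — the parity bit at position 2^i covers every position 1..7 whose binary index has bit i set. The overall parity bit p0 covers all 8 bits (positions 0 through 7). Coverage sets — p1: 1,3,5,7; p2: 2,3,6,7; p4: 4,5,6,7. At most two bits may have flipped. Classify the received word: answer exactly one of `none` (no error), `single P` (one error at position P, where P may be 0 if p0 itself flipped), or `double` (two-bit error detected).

s1: b1⊕b3⊕b5⊕b7 = 0⊕1⊕0⊕0 = 1
s2: b2⊕b3⊕b6⊕b7 = 0⊕1⊕0⊕0 = 1
s4: b4⊕b5⊕b6⊕b7 = 1⊕0⊕0⊕0 = 1
Syndrome (s4...s1) = 111 → position 7.
Overall parity (XOR of all 8 bits, including p0): 1⊕0⊕0⊕1⊕1⊕0⊕0⊕0 = 1
Overall=1, syndrome position=7 → single-bit error at position 7.

single 7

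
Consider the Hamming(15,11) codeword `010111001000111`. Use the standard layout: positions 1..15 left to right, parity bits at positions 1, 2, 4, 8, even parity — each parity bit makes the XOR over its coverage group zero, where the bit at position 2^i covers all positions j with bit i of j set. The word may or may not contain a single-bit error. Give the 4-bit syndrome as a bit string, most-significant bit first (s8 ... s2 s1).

s1: b1⊕b3⊕b5⊕b7⊕b9⊕b11⊕b13⊕b15 = 0⊕0⊕1⊕0⊕1⊕0⊕1⊕1 = 0
s2: b2⊕b3⊕b6⊕b7⊕b10⊕b11⊕b14⊕b15 = 1⊕0⊕1⊕0⊕0⊕0⊕1⊕1 = 0
s4: b4⊕b5⊕b6⊕b7⊕b12⊕b13⊕b14⊕b15 = 1⊕1⊕1⊕0⊕0⊕1⊕1⊕1 = 0
s8: b8⊕b9⊕b10⊕b11⊕b12⊕b13⊕b14⊕b15 = 0⊕1⊕0⊕0⊕0⊕1⊕1⊕1 = 0
Syndrome (s8...s1) = 0000 → position 0 (no error).

0000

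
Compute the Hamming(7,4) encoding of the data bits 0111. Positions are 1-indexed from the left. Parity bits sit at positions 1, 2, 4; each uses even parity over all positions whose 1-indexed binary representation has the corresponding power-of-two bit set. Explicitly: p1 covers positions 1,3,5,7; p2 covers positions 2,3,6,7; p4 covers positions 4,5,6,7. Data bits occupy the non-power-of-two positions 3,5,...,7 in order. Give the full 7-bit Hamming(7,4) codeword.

Place data bits at non-power-of-two positions: b3=0, b5=1, b6=1, b7=1.
p1 = XOR of data positions {3,5,7} = 0⊕1⊕1 = 0
p2 = XOR of data positions {3,6,7} = 0⊕1⊕1 = 0
p4 = XOR of data positions {5,6,7} = 1⊕1⊕1 = 1
Codeword b1..b7 = 0001111

0001111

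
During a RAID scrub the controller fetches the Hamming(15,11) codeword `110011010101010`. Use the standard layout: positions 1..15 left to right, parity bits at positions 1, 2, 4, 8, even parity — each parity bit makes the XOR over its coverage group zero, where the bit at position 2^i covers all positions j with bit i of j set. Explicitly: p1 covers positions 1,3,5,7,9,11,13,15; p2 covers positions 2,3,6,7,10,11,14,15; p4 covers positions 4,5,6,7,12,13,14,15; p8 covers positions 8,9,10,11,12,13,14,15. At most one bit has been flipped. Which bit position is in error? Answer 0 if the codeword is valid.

s1: b1⊕b3⊕b5⊕b7⊕b9⊕b11⊕b13⊕b15 = 1⊕0⊕1⊕0⊕0⊕0⊕0⊕0 = 0
s2: b2⊕b3⊕b6⊕b7⊕b10⊕b11⊕b14⊕b15 = 1⊕0⊕1⊕0⊕1⊕0⊕1⊕0 = 0
s4: b4⊕b5⊕b6⊕b7⊕b12⊕b13⊕b14⊕b15 = 0⊕1⊕1⊕0⊕1⊕0⊕1⊕0 = 0
s8: b8⊕b9⊕b10⊕b11⊕b12⊕b13⊕b14⊕b15 = 1⊕0⊕1⊕0⊕1⊕0⊕1⊕0 = 0
Syndrome (s8...s1) = 0000 → position 0 (no error).

0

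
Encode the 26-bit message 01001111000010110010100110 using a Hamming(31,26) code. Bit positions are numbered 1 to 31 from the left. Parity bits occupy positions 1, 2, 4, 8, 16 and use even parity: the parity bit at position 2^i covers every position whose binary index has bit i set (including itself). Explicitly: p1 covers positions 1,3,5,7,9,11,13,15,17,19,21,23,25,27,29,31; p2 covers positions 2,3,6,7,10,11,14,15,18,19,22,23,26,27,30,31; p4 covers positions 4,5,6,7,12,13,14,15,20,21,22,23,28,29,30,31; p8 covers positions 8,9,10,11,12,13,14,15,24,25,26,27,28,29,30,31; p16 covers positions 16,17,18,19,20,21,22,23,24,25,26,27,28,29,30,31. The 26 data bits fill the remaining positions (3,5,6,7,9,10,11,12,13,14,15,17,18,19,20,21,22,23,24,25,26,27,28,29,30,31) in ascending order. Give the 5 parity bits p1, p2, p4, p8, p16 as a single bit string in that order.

11001

Place data bits at non-power-of-two positions: b3=0, b5=1, b6=0, b7=0, b9=1, b10=1, b11=1, b12=1, b13=0, b14=0, b15=0, b17=0, b18=1, b19=0, b20=1, b21=1, b22=0, b23=0, b24=1, b25=0, b26=1, b27=0, b28=0, b29=1, b30=1, b31=0.
p1 = XOR of data positions {3,5,7,9,11,13,15,17,19,21,23,25,27,29,31} = 0⊕1⊕0⊕1⊕1⊕0⊕0⊕0⊕0⊕1⊕0⊕0⊕0⊕1⊕0 = 1
p2 = XOR of data positions {3,6,7,10,11,14,15,18,19,22,23,26,27,30,31} = 0⊕0⊕0⊕1⊕1⊕0⊕0⊕1⊕0⊕0⊕0⊕1⊕0⊕1⊕0 = 1
p4 = XOR of data positions {5,6,7,12,13,14,15,20,21,22,23,28,29,30,31} = 1⊕0⊕0⊕1⊕0⊕0⊕0⊕1⊕1⊕0⊕0⊕0⊕1⊕1⊕0 = 0
p8 = XOR of data positions {9,10,11,12,13,14,15,24,25,26,27,28,29,30,31} = 1⊕1⊕1⊕1⊕0⊕0⊕0⊕1⊕0⊕1⊕0⊕0⊕1⊕1⊕0 = 0
p16 = XOR of data positions {17,18,19,20,21,22,23,24,25,26,27,28,29,30,31} = 0⊕1⊕0⊕1⊕1⊕0⊕0⊕1⊕0⊕1⊕0⊕0⊕1⊕1⊕0 = 1
Parity bits p1,p2,p4,p8,p16 = 11001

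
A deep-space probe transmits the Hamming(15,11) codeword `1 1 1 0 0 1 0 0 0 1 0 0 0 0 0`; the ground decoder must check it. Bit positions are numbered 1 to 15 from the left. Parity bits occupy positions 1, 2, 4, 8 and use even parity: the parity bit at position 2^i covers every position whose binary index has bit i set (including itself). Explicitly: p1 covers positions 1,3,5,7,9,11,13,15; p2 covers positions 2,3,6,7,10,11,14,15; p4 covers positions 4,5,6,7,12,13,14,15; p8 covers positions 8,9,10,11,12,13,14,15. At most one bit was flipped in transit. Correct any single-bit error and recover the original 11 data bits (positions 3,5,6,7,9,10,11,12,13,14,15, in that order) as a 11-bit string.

s1: b1⊕b3⊕b5⊕b7⊕b9⊕b11⊕b13⊕b15 = 1⊕1⊕0⊕0⊕0⊕0⊕0⊕0 = 0
s2: b2⊕b3⊕b6⊕b7⊕b10⊕b11⊕b14⊕b15 = 1⊕1⊕1⊕0⊕1⊕0⊕0⊕0 = 0
s4: b4⊕b5⊕b6⊕b7⊕b12⊕b13⊕b14⊕b15 = 0⊕0⊕1⊕0⊕0⊕0⊕0⊕0 = 1
s8: b8⊕b9⊕b10⊕b11⊕b12⊕b13⊕b14⊕b15 = 0⊕0⊕1⊕0⊕0⊕0⊕0⊕0 = 1
Syndrome (s8...s1) = 1100 → position 12.
Flip bit 12: corrected codeword = 111001000101000
Data bits at positions 3,5,6,7,9,10,11,12,13,14,15: 10100101000

10100101000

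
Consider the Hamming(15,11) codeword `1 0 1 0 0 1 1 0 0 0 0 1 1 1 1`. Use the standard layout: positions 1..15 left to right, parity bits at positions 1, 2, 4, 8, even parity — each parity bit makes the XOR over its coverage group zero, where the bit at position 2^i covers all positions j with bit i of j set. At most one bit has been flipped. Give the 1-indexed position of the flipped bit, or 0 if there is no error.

3

s1: b1⊕b3⊕b5⊕b7⊕b9⊕b11⊕b13⊕b15 = 1⊕1⊕0⊕1⊕0⊕0⊕1⊕1 = 1
s2: b2⊕b3⊕b6⊕b7⊕b10⊕b11⊕b14⊕b15 = 0⊕1⊕1⊕1⊕0⊕0⊕1⊕1 = 1
s4: b4⊕b5⊕b6⊕b7⊕b12⊕b13⊕b14⊕b15 = 0⊕0⊕1⊕1⊕1⊕1⊕1⊕1 = 0
s8: b8⊕b9⊕b10⊕b11⊕b12⊕b13⊕b14⊕b15 = 0⊕0⊕0⊕0⊕1⊕1⊕1⊕1 = 0
Syndrome (s8...s1) = 0011 → position 3.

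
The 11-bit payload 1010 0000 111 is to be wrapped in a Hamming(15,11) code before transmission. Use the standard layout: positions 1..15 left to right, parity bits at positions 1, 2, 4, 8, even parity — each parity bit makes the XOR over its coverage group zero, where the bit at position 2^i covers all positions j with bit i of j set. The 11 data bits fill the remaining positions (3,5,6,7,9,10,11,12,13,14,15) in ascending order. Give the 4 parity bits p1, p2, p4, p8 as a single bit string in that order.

1001

Place data bits at non-power-of-two positions: b3=1, b5=0, b6=1, b7=0, b9=0, b10=0, b11=0, b12=0, b13=1, b14=1, b15=1.
p1 = XOR of data positions {3,5,7,9,11,13,15} = 1⊕0⊕0⊕0⊕0⊕1⊕1 = 1
p2 = XOR of data positions {3,6,7,10,11,14,15} = 1⊕1⊕0⊕0⊕0⊕1⊕1 = 0
p4 = XOR of data positions {5,6,7,12,13,14,15} = 0⊕1⊕0⊕0⊕1⊕1⊕1 = 0
p8 = XOR of data positions {9,10,11,12,13,14,15} = 0⊕0⊕0⊕0⊕1⊕1⊕1 = 1
Parity bits p1,p2,p4,p8 = 1001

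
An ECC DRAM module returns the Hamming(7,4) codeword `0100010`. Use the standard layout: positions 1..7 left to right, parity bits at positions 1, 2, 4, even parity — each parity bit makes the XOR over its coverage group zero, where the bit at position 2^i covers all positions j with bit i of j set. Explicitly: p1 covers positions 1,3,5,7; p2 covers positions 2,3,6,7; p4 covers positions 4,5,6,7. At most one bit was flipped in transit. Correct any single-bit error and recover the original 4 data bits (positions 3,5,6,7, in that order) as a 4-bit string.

s1: b1⊕b3⊕b5⊕b7 = 0⊕0⊕0⊕0 = 0
s2: b2⊕b3⊕b6⊕b7 = 1⊕0⊕1⊕0 = 0
s4: b4⊕b5⊕b6⊕b7 = 0⊕0⊕1⊕0 = 1
Syndrome (s4...s1) = 100 → position 4.
Flip bit 4: corrected codeword = 0101010
Data bits at positions 3,5,6,7: 0010

0010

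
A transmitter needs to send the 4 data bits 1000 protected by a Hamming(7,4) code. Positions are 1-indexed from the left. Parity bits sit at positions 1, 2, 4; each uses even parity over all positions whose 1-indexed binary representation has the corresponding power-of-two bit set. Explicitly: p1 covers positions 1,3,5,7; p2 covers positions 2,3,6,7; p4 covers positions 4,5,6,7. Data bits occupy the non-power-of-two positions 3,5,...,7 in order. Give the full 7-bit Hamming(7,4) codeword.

Place data bits at non-power-of-two positions: b3=1, b5=0, b6=0, b7=0.
p1 = XOR of data positions {3,5,7} = 1⊕0⊕0 = 1
p2 = XOR of data positions {3,6,7} = 1⊕0⊕0 = 1
p4 = XOR of data positions {5,6,7} = 0⊕0⊕0 = 0
Codeword b1..b7 = 1110000

1110000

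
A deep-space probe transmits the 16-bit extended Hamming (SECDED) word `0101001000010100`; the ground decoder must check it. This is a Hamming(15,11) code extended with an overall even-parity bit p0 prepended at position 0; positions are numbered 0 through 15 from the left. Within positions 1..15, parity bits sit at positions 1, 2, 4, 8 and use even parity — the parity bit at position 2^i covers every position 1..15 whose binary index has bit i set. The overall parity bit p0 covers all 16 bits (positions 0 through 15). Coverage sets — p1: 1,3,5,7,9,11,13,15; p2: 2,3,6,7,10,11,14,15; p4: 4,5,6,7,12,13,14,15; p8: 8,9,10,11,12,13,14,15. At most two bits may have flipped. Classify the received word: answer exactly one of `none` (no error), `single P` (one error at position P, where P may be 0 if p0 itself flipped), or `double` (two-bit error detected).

s1: b1⊕b3⊕b5⊕b7⊕b9⊕b11⊕b13⊕b15 = 1⊕1⊕0⊕0⊕0⊕1⊕1⊕0 = 0
s2: b2⊕b3⊕b6⊕b7⊕b10⊕b11⊕b14⊕b15 = 0⊕1⊕1⊕0⊕0⊕1⊕0⊕0 = 1
s4: b4⊕b5⊕b6⊕b7⊕b12⊕b13⊕b14⊕b15 = 0⊕0⊕1⊕0⊕0⊕1⊕0⊕0 = 0
s8: b8⊕b9⊕b10⊕b11⊕b12⊕b13⊕b14⊕b15 = 0⊕0⊕0⊕1⊕0⊕1⊕0⊕0 = 0
Syndrome (s8...s1) = 0010 → position 2.
Overall parity (XOR of all 16 bits, including p0): 0⊕1⊕0⊕1⊕0⊕0⊕1⊕0⊕0⊕0⊕0⊕1⊕0⊕1⊕0⊕0 = 1
Overall=1, syndrome position=2 → single-bit error at position 2.

single 2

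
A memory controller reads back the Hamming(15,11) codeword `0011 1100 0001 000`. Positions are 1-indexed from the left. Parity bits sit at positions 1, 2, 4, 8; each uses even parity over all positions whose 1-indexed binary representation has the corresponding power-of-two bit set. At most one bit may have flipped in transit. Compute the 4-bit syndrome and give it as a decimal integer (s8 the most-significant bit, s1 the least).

8

s1: b1⊕b3⊕b5⊕b7⊕b9⊕b11⊕b13⊕b15 = 0⊕1⊕1⊕0⊕0⊕0⊕0⊕0 = 0
s2: b2⊕b3⊕b6⊕b7⊕b10⊕b11⊕b14⊕b15 = 0⊕1⊕1⊕0⊕0⊕0⊕0⊕0 = 0
s4: b4⊕b5⊕b6⊕b7⊕b12⊕b13⊕b14⊕b15 = 1⊕1⊕1⊕0⊕1⊕0⊕0⊕0 = 0
s8: b8⊕b9⊕b10⊕b11⊕b12⊕b13⊕b14⊕b15 = 0⊕0⊕0⊕0⊕1⊕0⊕0⊕0 = 1
Syndrome (s8...s1) = 1000 → position 8.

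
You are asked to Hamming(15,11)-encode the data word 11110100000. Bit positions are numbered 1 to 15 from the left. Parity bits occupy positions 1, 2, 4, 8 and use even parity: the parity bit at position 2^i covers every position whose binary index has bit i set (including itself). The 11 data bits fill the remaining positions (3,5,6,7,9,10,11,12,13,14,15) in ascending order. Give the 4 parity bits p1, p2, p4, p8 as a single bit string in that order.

Place data bits at non-power-of-two positions: b3=1, b5=1, b6=1, b7=1, b9=0, b10=1, b11=0, b12=0, b13=0, b14=0, b15=0.
p1 = XOR of data positions {3,5,7,9,11,13,15} = 1⊕1⊕1⊕0⊕0⊕0⊕0 = 1
p2 = XOR of data positions {3,6,7,10,11,14,15} = 1⊕1⊕1⊕1⊕0⊕0⊕0 = 0
p4 = XOR of data positions {5,6,7,12,13,14,15} = 1⊕1⊕1⊕0⊕0⊕0⊕0 = 1
p8 = XOR of data positions {9,10,11,12,13,14,15} = 0⊕1⊕0⊕0⊕0⊕0⊕0 = 1
Parity bits p1,p2,p4,p8 = 1011

1011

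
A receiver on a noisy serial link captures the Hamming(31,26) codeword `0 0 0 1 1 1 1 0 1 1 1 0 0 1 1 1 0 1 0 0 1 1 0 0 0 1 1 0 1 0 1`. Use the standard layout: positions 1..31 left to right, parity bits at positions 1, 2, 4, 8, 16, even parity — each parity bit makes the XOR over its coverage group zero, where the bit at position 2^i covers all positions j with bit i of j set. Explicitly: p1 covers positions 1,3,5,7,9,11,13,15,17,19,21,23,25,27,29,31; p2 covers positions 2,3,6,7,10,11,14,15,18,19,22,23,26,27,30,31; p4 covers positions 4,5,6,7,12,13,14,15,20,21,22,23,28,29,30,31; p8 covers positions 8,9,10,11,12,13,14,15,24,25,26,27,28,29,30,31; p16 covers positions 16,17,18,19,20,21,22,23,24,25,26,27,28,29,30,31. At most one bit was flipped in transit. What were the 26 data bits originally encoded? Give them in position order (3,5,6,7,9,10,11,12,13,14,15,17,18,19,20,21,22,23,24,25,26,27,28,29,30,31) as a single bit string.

01111100011010011000110101

s1: b1⊕b3⊕b5⊕b7⊕b9⊕b11⊕b13⊕b15⊕b17⊕b19⊕b21⊕b23⊕b25⊕b27⊕b29⊕b31 = 0⊕0⊕1⊕1⊕1⊕1⊕0⊕1⊕0⊕0⊕1⊕0⊕0⊕1⊕1⊕1 = 1
s2: b2⊕b3⊕b6⊕b7⊕b10⊕b11⊕b14⊕b15⊕b18⊕b19⊕b22⊕b23⊕b26⊕b27⊕b30⊕b31 = 0⊕0⊕1⊕1⊕1⊕1⊕1⊕1⊕1⊕0⊕1⊕0⊕1⊕1⊕0⊕1 = 1
s4: b4⊕b5⊕b6⊕b7⊕b12⊕b13⊕b14⊕b15⊕b20⊕b21⊕b22⊕b23⊕b28⊕b29⊕b30⊕b31 = 1⊕1⊕1⊕1⊕0⊕0⊕1⊕1⊕0⊕1⊕1⊕0⊕0⊕1⊕0⊕1 = 0
s8: b8⊕b9⊕b10⊕b11⊕b12⊕b13⊕b14⊕b15⊕b24⊕b25⊕b26⊕b27⊕b28⊕b29⊕b30⊕b31 = 0⊕1⊕1⊕1⊕0⊕0⊕1⊕1⊕0⊕0⊕1⊕1⊕0⊕1⊕0⊕1 = 1
s16: b16⊕b17⊕b18⊕b19⊕b20⊕b21⊕b22⊕b23⊕b24⊕b25⊕b26⊕b27⊕b28⊕b29⊕b30⊕b31 = 1⊕0⊕1⊕0⊕0⊕1⊕1⊕0⊕0⊕0⊕1⊕1⊕0⊕1⊕0⊕1 = 0
Syndrome (s16...s1) = 01011 → position 11.
Flip bit 11: corrected codeword = 0001111011000111010011000110101
Data bits at positions 3,5,6,7,9,10,11,12,13,14,15,17,18,19,20,21,22,23,24,25,26,27,28,29,30,31: 01111100011010011000110101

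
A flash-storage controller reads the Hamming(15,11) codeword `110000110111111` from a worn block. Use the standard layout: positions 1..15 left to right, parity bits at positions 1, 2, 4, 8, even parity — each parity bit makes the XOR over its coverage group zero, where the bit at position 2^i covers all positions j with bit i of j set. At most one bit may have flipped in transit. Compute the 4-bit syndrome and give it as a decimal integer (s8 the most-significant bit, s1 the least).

s1: b1⊕b3⊕b5⊕b7⊕b9⊕b11⊕b13⊕b15 = 1⊕0⊕0⊕1⊕0⊕1⊕1⊕1 = 1
s2: b2⊕b3⊕b6⊕b7⊕b10⊕b11⊕b14⊕b15 = 1⊕0⊕0⊕1⊕1⊕1⊕1⊕1 = 0
s4: b4⊕b5⊕b6⊕b7⊕b12⊕b13⊕b14⊕b15 = 0⊕0⊕0⊕1⊕1⊕1⊕1⊕1 = 1
s8: b8⊕b9⊕b10⊕b11⊕b12⊕b13⊕b14⊕b15 = 1⊕0⊕1⊕1⊕1⊕1⊕1⊕1 = 1
Syndrome (s8...s1) = 1101 → position 13.

13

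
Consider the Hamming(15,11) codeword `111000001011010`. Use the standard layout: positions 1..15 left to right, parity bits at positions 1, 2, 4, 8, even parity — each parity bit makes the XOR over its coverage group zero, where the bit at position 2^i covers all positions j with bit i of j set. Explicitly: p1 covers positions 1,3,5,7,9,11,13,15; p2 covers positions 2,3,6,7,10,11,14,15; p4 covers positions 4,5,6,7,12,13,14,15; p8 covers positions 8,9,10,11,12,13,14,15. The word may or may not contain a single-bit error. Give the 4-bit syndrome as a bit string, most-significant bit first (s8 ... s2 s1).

0000

s1: b1⊕b3⊕b5⊕b7⊕b9⊕b11⊕b13⊕b15 = 1⊕1⊕0⊕0⊕1⊕1⊕0⊕0 = 0
s2: b2⊕b3⊕b6⊕b7⊕b10⊕b11⊕b14⊕b15 = 1⊕1⊕0⊕0⊕0⊕1⊕1⊕0 = 0
s4: b4⊕b5⊕b6⊕b7⊕b12⊕b13⊕b14⊕b15 = 0⊕0⊕0⊕0⊕1⊕0⊕1⊕0 = 0
s8: b8⊕b9⊕b10⊕b11⊕b12⊕b13⊕b14⊕b15 = 0⊕1⊕0⊕1⊕1⊕0⊕1⊕0 = 0
Syndrome (s8...s1) = 0000 → position 0 (no error).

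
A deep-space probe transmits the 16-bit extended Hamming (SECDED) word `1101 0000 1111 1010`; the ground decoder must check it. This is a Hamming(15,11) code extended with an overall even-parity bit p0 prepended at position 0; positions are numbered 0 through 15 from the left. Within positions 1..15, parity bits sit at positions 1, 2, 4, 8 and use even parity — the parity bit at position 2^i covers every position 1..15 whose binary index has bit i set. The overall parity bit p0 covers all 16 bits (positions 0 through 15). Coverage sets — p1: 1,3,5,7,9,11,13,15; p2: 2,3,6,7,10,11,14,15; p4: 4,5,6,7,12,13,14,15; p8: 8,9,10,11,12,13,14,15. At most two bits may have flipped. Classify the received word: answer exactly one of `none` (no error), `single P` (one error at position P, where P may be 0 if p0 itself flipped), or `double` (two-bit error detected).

single 0

s1: b1⊕b3⊕b5⊕b7⊕b9⊕b11⊕b13⊕b15 = 1⊕1⊕0⊕0⊕1⊕1⊕0⊕0 = 0
s2: b2⊕b3⊕b6⊕b7⊕b10⊕b11⊕b14⊕b15 = 0⊕1⊕0⊕0⊕1⊕1⊕1⊕0 = 0
s4: b4⊕b5⊕b6⊕b7⊕b12⊕b13⊕b14⊕b15 = 0⊕0⊕0⊕0⊕1⊕0⊕1⊕0 = 0
s8: b8⊕b9⊕b10⊕b11⊕b12⊕b13⊕b14⊕b15 = 1⊕1⊕1⊕1⊕1⊕0⊕1⊕0 = 0
Syndrome (s8...s1) = 0000 → position 0 (no error).
Overall parity (XOR of all 16 bits, including p0): 1⊕1⊕0⊕1⊕0⊕0⊕0⊕0⊕1⊕1⊕1⊕1⊕1⊕0⊕1⊕0 = 1
Overall=1, syndrome position=0 → single-bit error at position 0.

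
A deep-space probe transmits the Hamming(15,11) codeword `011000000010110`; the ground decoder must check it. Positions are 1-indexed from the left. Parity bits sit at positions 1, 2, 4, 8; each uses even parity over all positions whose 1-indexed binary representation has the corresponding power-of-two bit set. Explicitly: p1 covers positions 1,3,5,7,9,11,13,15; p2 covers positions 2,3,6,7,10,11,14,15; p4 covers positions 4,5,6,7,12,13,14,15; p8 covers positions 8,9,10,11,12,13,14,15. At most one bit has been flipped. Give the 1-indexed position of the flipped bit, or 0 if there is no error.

9

s1: b1⊕b3⊕b5⊕b7⊕b9⊕b11⊕b13⊕b15 = 0⊕1⊕0⊕0⊕0⊕1⊕1⊕0 = 1
s2: b2⊕b3⊕b6⊕b7⊕b10⊕b11⊕b14⊕b15 = 1⊕1⊕0⊕0⊕0⊕1⊕1⊕0 = 0
s4: b4⊕b5⊕b6⊕b7⊕b12⊕b13⊕b14⊕b15 = 0⊕0⊕0⊕0⊕0⊕1⊕1⊕0 = 0
s8: b8⊕b9⊕b10⊕b11⊕b12⊕b13⊕b14⊕b15 = 0⊕0⊕0⊕1⊕0⊕1⊕1⊕0 = 1
Syndrome (s8...s1) = 1001 → position 9.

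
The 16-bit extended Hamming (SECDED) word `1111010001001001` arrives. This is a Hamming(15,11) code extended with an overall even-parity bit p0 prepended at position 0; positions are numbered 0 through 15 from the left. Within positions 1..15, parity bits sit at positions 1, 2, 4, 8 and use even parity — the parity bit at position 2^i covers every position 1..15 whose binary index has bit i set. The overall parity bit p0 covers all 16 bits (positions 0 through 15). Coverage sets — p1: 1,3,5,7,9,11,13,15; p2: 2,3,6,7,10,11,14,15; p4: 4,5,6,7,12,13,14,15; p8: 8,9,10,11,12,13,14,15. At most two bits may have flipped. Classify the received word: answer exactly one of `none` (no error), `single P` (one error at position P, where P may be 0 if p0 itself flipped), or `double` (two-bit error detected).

s1: b1⊕b3⊕b5⊕b7⊕b9⊕b11⊕b13⊕b15 = 1⊕1⊕1⊕0⊕1⊕0⊕0⊕1 = 1
s2: b2⊕b3⊕b6⊕b7⊕b10⊕b11⊕b14⊕b15 = 1⊕1⊕0⊕0⊕0⊕0⊕0⊕1 = 1
s4: b4⊕b5⊕b6⊕b7⊕b12⊕b13⊕b14⊕b15 = 0⊕1⊕0⊕0⊕1⊕0⊕0⊕1 = 1
s8: b8⊕b9⊕b10⊕b11⊕b12⊕b13⊕b14⊕b15 = 0⊕1⊕0⊕0⊕1⊕0⊕0⊕1 = 1
Syndrome (s8...s1) = 1111 → position 15.
Overall parity (XOR of all 16 bits, including p0): 1⊕1⊕1⊕1⊕0⊕1⊕0⊕0⊕0⊕1⊕0⊕0⊕1⊕0⊕0⊕1 = 0
Overall=0, syndrome position=15 → double-bit error detected (uncorrectable).

double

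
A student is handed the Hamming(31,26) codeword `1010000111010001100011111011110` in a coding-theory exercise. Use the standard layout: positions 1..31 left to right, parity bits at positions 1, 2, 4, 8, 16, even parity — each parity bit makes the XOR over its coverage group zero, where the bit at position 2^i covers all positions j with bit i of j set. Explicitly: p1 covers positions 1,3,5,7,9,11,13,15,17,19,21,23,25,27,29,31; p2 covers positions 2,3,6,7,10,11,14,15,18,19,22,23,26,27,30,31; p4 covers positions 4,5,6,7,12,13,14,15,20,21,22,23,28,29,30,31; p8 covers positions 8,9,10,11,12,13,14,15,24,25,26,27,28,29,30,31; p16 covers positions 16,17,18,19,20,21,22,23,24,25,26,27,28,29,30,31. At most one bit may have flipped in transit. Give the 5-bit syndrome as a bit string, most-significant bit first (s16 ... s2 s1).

10101

s1: b1⊕b3⊕b5⊕b7⊕b9⊕b11⊕b13⊕b15⊕b17⊕b19⊕b21⊕b23⊕b25⊕b27⊕b29⊕b31 = 1⊕1⊕0⊕0⊕1⊕0⊕0⊕0⊕1⊕0⊕1⊕1⊕1⊕1⊕1⊕0 = 1
s2: b2⊕b3⊕b6⊕b7⊕b10⊕b11⊕b14⊕b15⊕b18⊕b19⊕b22⊕b23⊕b26⊕b27⊕b30⊕b31 = 0⊕1⊕0⊕0⊕1⊕0⊕0⊕0⊕0⊕0⊕1⊕1⊕0⊕1⊕1⊕0 = 0
s4: b4⊕b5⊕b6⊕b7⊕b12⊕b13⊕b14⊕b15⊕b20⊕b21⊕b22⊕b23⊕b28⊕b29⊕b30⊕b31 = 0⊕0⊕0⊕0⊕1⊕0⊕0⊕0⊕0⊕1⊕1⊕1⊕1⊕1⊕1⊕0 = 1
s8: b8⊕b9⊕b10⊕b11⊕b12⊕b13⊕b14⊕b15⊕b24⊕b25⊕b26⊕b27⊕b28⊕b29⊕b30⊕b31 = 1⊕1⊕1⊕0⊕1⊕0⊕0⊕0⊕1⊕1⊕0⊕1⊕1⊕1⊕1⊕0 = 0
s16: b16⊕b17⊕b18⊕b19⊕b20⊕b21⊕b22⊕b23⊕b24⊕b25⊕b26⊕b27⊕b28⊕b29⊕b30⊕b31 = 1⊕1⊕0⊕0⊕0⊕1⊕1⊕1⊕1⊕1⊕0⊕1⊕1⊕1⊕1⊕0 = 1
Syndrome (s16...s1) = 10101 → position 21.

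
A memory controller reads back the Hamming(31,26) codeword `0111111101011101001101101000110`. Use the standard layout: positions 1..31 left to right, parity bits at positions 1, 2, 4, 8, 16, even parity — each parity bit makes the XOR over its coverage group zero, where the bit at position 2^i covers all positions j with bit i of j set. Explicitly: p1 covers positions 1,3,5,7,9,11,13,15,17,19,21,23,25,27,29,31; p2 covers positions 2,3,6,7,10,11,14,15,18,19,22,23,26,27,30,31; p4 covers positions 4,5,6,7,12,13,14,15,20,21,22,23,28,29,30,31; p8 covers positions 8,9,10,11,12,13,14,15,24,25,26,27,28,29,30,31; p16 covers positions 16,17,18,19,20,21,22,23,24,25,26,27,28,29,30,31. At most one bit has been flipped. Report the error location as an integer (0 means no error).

s1: b1⊕b3⊕b5⊕b7⊕b9⊕b11⊕b13⊕b15⊕b17⊕b19⊕b21⊕b23⊕b25⊕b27⊕b29⊕b31 = 0⊕1⊕1⊕1⊕0⊕0⊕1⊕0⊕0⊕1⊕0⊕1⊕1⊕0⊕1⊕0 = 0
s2: b2⊕b3⊕b6⊕b7⊕b10⊕b11⊕b14⊕b15⊕b18⊕b19⊕b22⊕b23⊕b26⊕b27⊕b30⊕b31 = 1⊕1⊕1⊕1⊕1⊕0⊕1⊕0⊕0⊕1⊕1⊕1⊕0⊕0⊕1⊕0 = 0
s4: b4⊕b5⊕b6⊕b7⊕b12⊕b13⊕b14⊕b15⊕b20⊕b21⊕b22⊕b23⊕b28⊕b29⊕b30⊕b31 = 1⊕1⊕1⊕1⊕1⊕1⊕1⊕0⊕1⊕0⊕1⊕1⊕0⊕1⊕1⊕0 = 0
s8: b8⊕b9⊕b10⊕b11⊕b12⊕b13⊕b14⊕b15⊕b24⊕b25⊕b26⊕b27⊕b28⊕b29⊕b30⊕b31 = 1⊕0⊕1⊕0⊕1⊕1⊕1⊕0⊕0⊕1⊕0⊕0⊕0⊕1⊕1⊕0 = 0
s16: b16⊕b17⊕b18⊕b19⊕b20⊕b21⊕b22⊕b23⊕b24⊕b25⊕b26⊕b27⊕b28⊕b29⊕b30⊕b31 = 1⊕0⊕0⊕1⊕1⊕0⊕1⊕1⊕0⊕1⊕0⊕0⊕0⊕1⊕1⊕0 = 0
Syndrome (s16...s1) = 00000 → position 0 (no error).

0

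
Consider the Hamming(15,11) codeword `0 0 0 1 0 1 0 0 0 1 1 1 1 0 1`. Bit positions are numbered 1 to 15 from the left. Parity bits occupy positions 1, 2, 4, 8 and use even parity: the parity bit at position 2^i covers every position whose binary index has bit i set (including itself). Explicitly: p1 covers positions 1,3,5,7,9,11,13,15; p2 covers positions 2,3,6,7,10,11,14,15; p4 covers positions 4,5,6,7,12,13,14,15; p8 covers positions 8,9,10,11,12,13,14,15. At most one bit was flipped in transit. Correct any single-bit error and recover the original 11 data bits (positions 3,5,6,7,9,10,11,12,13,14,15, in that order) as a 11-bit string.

s1: b1⊕b3⊕b5⊕b7⊕b9⊕b11⊕b13⊕b15 = 0⊕0⊕0⊕0⊕0⊕1⊕1⊕1 = 1
s2: b2⊕b3⊕b6⊕b7⊕b10⊕b11⊕b14⊕b15 = 0⊕0⊕1⊕0⊕1⊕1⊕0⊕1 = 0
s4: b4⊕b5⊕b6⊕b7⊕b12⊕b13⊕b14⊕b15 = 1⊕0⊕1⊕0⊕1⊕1⊕0⊕1 = 1
s8: b8⊕b9⊕b10⊕b11⊕b12⊕b13⊕b14⊕b15 = 0⊕0⊕1⊕1⊕1⊕1⊕0⊕1 = 1
Syndrome (s8...s1) = 1101 → position 13.
Flip bit 13: corrected codeword = 000101000111001
Data bits at positions 3,5,6,7,9,10,11,12,13,14,15: 00100111001

00100111001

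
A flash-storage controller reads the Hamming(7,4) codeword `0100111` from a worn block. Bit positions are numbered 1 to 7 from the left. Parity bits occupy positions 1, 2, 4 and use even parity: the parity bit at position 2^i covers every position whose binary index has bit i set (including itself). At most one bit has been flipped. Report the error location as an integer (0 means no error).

s1: b1⊕b3⊕b5⊕b7 = 0⊕0⊕1⊕1 = 0
s2: b2⊕b3⊕b6⊕b7 = 1⊕0⊕1⊕1 = 1
s4: b4⊕b5⊕b6⊕b7 = 0⊕1⊕1⊕1 = 1
Syndrome (s4...s1) = 110 → position 6.

6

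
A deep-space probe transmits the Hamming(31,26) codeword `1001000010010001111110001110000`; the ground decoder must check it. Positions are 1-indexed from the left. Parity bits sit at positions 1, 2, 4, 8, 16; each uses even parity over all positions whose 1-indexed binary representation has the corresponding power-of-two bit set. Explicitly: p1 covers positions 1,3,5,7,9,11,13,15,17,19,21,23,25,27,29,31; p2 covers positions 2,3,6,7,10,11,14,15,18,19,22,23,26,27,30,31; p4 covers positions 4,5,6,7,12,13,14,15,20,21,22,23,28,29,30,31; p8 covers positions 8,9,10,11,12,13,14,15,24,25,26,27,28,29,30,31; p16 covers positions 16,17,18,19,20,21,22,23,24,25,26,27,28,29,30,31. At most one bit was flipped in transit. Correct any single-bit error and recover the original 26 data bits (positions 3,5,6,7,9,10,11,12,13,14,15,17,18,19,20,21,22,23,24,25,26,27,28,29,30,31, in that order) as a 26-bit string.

s1: b1⊕b3⊕b5⊕b7⊕b9⊕b11⊕b13⊕b15⊕b17⊕b19⊕b21⊕b23⊕b25⊕b27⊕b29⊕b31 = 1⊕0⊕0⊕0⊕1⊕0⊕0⊕0⊕1⊕1⊕1⊕0⊕1⊕1⊕0⊕0 = 1
s2: b2⊕b3⊕b6⊕b7⊕b10⊕b11⊕b14⊕b15⊕b18⊕b19⊕b22⊕b23⊕b26⊕b27⊕b30⊕b31 = 0⊕0⊕0⊕0⊕0⊕0⊕0⊕0⊕1⊕1⊕0⊕0⊕1⊕1⊕0⊕0 = 0
s4: b4⊕b5⊕b6⊕b7⊕b12⊕b13⊕b14⊕b15⊕b20⊕b21⊕b22⊕b23⊕b28⊕b29⊕b30⊕b31 = 1⊕0⊕0⊕0⊕1⊕0⊕0⊕0⊕1⊕1⊕0⊕0⊕0⊕0⊕0⊕0 = 0
s8: b8⊕b9⊕b10⊕b11⊕b12⊕b13⊕b14⊕b15⊕b24⊕b25⊕b26⊕b27⊕b28⊕b29⊕b30⊕b31 = 0⊕1⊕0⊕0⊕1⊕0⊕0⊕0⊕0⊕1⊕1⊕1⊕0⊕0⊕0⊕0 = 1
s16: b16⊕b17⊕b18⊕b19⊕b20⊕b21⊕b22⊕b23⊕b24⊕b25⊕b26⊕b27⊕b28⊕b29⊕b30⊕b31 = 1⊕1⊕1⊕1⊕1⊕1⊕0⊕0⊕0⊕1⊕1⊕1⊕0⊕0⊕0⊕0 = 1
Syndrome (s16...s1) = 11001 → position 25.
Flip bit 25: corrected codeword = 1001000010010001111110000110000
Data bits at positions 3,5,6,7,9,10,11,12,13,14,15,17,18,19,20,21,22,23,24,25,26,27,28,29,30,31: 00001001000111110000110000

00001001000111110000110000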